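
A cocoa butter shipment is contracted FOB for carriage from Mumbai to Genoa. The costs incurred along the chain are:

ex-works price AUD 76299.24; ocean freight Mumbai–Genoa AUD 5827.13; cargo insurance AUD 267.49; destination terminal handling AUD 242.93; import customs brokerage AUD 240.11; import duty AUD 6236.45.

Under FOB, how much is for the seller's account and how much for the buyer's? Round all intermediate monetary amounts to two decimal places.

FOB: the seller bears costs until goods are on board at the origin port; the buyer bears freight, insurance and all costs thereafter.
Seller's account: goods 76299.24 = 76299.24
Buyer's account: freight 5827.13 + insurance 267.49 + destination terminal 242.93 + brokerage 240.11 + duty 6236.45 = 12814.11

Seller: AUD 76299.24; buyer: AUD 12814.11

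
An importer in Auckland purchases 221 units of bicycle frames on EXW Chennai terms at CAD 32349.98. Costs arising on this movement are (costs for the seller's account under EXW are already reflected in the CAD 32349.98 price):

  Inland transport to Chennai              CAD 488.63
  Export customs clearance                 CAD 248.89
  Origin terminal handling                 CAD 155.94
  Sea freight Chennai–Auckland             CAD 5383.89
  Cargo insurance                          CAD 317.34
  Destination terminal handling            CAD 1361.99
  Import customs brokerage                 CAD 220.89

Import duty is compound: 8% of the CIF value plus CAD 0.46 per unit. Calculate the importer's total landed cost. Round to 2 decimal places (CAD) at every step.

Total landed cost: CAD 43744.78

EXW: the seller makes goods available at their premises; the buyer bears all onward costs.
CIF value = EXW price + inland to port + export clearance + origin terminal + freight + insurance = 32349.98 + 488.63 + 248.89 + 155.94 + 5383.89 + 317.34 = 38944.67
Ad valorem component: 38944.67 × 8% = 3115.57
Specific component: 221 × 0.46 = 101.66
Import duty = 3115.57 + 101.66 = 3217.23
Buyer bears: inland to port 488.63 + export clearance 248.89 + origin terminal 155.94 + freight 5383.89 + insurance 317.34 + destination terminal 1361.99 + brokerage 220.89 + duty 3217.23 = 11394.80
Landed cost = invoice 32349.98 + 11394.80 = 43744.78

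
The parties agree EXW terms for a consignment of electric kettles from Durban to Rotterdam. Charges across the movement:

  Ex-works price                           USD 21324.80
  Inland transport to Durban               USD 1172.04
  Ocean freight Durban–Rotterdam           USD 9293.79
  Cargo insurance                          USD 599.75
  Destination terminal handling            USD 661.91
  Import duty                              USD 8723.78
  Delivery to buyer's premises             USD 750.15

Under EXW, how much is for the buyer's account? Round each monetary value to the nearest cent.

EXW: the seller makes goods available at their premises; the buyer bears all onward costs.
Seller's account: goods 21324.80 = 21324.80
Buyer's account: inland to port 1172.04 + freight 9293.79 + insurance 599.75 + destination terminal 661.91 + duty 8723.78 + delivery 750.15 = 21201.42

Buyer's account: USD 21201.42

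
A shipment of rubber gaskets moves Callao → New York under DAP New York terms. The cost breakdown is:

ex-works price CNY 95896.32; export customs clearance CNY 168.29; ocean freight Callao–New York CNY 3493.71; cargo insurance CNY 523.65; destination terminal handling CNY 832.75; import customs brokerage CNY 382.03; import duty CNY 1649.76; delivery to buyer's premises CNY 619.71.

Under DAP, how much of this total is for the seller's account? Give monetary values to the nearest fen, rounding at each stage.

Seller's account: CNY 101534.43

DAP: the seller bears all costs to the named destination except import duty and clearance.
Seller's account: goods 95896.32 + export clearance 168.29 + freight 3493.71 + insurance 523.65 + destination terminal 832.75 + delivery 619.71 = 101534.43
Buyer's account: brokerage 382.03 + duty 1649.76 = 2031.79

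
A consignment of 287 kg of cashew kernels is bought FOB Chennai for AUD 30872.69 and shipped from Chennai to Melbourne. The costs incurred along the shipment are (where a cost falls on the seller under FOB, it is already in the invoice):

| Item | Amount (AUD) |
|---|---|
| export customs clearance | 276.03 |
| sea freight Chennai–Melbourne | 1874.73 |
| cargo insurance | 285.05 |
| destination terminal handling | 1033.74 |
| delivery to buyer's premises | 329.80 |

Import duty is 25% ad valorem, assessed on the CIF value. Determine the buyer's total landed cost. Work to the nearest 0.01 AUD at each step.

Total landed cost: AUD 42654.13

FOB: the seller bears costs until goods are on board at the origin port; the buyer bears freight, insurance and all costs thereafter.
Already in the invoice (seller's account under FOB): export clearance — exclude.
CIF value = FOB price + freight + insurance = 30872.69 + 1874.73 + 285.05 = 33032.47
Import duty = 33032.47 × 25% = 8258.12
Buyer bears: freight 1874.73 + insurance 285.05 + destination terminal 1033.74 + delivery 329.80 + duty 8258.12 = 11781.44
Landed cost = invoice 30872.69 + 11781.44 = 42654.13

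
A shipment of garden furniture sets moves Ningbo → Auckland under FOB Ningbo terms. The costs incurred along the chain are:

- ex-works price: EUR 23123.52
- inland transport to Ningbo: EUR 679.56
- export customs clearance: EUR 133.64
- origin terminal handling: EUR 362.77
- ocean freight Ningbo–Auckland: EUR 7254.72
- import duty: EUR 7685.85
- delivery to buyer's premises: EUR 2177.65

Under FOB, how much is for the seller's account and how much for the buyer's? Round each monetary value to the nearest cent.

Seller: EUR 24299.49; buyer: EUR 17118.22

FOB: the seller bears costs until goods are on board at the origin port; the buyer bears freight, insurance and all costs thereafter.
Seller's account: goods 23123.52 + inland to port 679.56 + export clearance 133.64 + origin terminal 362.77 = 24299.49
Buyer's account: freight 7254.72 + duty 7685.85 + delivery 2177.65 = 17118.22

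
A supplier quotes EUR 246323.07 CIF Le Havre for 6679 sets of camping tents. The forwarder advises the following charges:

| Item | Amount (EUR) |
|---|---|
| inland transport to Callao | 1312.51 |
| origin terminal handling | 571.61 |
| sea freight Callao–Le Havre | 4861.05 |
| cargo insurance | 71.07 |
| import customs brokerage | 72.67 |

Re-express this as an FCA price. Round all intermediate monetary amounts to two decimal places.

FCA price: EUR 240819.34

Not relevant to the conversion: inland to port — on the seller under both CIF and FCA; already in the CIF price and stays in the FCA price. brokerage — on the buyer under both terms; not part of either seller's price.
From CIF to FCA, the seller no longer bears: origin terminal, freight, insurance.
FCA price = 246323.07 − 571.61 − 4861.05 − 71.07 = 240819.34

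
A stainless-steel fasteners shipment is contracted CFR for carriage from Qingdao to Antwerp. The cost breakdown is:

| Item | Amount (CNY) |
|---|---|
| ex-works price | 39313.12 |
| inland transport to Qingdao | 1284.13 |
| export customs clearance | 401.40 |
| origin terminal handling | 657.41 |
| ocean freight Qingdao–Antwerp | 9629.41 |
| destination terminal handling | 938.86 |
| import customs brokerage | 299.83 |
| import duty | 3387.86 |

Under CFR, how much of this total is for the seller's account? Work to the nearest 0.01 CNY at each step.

Seller's account: CNY 51285.47

CFR: the seller pays costs through ocean freight to the destination port, but not insurance.
Seller's account: goods 39313.12 + inland to port 1284.13 + export clearance 401.40 + origin terminal 657.41 + freight 9629.41 = 51285.47
Buyer's account: destination terminal 938.86 + brokerage 299.83 + duty 3387.86 = 4626.55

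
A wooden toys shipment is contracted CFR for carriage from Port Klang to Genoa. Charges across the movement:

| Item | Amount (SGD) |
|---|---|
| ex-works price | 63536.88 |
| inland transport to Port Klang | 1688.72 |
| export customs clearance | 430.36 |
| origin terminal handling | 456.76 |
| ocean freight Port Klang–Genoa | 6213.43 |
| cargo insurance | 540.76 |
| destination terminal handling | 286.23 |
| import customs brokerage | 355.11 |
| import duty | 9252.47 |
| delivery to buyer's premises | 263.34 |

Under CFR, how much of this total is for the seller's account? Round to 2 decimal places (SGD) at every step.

CFR: the seller pays costs through ocean freight to the destination port, but not insurance.
Seller's account: goods 63536.88 + inland to port 1688.72 + export clearance 430.36 + origin terminal 456.76 + freight 6213.43 = 72326.15
Buyer's account: insurance 540.76 + destination terminal 286.23 + brokerage 355.11 + duty 9252.47 + delivery 263.34 = 10697.91

Seller's account: SGD 72326.15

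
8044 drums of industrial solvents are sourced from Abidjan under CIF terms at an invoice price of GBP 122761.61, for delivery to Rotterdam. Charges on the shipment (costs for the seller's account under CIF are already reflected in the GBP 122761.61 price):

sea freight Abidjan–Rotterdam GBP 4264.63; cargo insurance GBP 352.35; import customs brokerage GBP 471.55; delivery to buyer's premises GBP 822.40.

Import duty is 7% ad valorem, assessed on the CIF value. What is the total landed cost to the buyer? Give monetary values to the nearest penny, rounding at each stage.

Total landed cost: GBP 132648.87

CIF: the seller pays costs through ocean freight and marine insurance to the destination port.
Already in the invoice (seller's account under CIF): freight, insurance — exclude.
The CIF price already equals the CIF value: 122761.61
Import duty = 122761.61 × 7% = 8593.31
Buyer bears: brokerage 471.55 + delivery 822.40 + duty 8593.31 = 9887.26
Landed cost = invoice 122761.61 + 9887.26 = 132648.87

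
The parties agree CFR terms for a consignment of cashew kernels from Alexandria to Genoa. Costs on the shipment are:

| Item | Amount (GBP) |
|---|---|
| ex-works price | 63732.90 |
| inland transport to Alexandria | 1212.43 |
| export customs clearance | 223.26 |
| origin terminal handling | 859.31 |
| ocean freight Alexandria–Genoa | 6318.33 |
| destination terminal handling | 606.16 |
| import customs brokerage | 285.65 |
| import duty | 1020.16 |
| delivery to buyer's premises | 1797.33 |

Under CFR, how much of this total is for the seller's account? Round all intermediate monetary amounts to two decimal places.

Seller's account: GBP 72346.23

CFR: the seller pays costs through ocean freight to the destination port, but not insurance.
Seller's account: goods 63732.90 + inland to port 1212.43 + export clearance 223.26 + origin terminal 859.31 + freight 6318.33 = 72346.23
Buyer's account: destination terminal 606.16 + brokerage 285.65 + duty 1020.16 + delivery 1797.33 = 3709.30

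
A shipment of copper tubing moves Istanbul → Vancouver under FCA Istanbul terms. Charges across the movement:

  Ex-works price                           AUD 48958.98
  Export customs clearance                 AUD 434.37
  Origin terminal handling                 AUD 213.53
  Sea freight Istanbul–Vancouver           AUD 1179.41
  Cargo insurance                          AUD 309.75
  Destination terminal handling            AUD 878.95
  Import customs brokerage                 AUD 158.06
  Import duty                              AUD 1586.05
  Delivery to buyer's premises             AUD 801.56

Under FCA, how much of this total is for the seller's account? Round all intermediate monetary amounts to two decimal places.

Seller's account: AUD 49393.35

FCA: the seller delivers export-cleared goods to the carrier; the buyer bears costs from that point.
Seller's account: goods 48958.98 + export clearance 434.37 = 49393.35
Buyer's account: origin terminal 213.53 + freight 1179.41 + insurance 309.75 + destination terminal 878.95 + brokerage 158.06 + duty 1586.05 + delivery 801.56 = 5127.31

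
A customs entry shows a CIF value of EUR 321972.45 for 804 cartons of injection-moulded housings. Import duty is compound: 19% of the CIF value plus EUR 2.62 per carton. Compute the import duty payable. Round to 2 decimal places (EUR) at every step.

Import duty: EUR 63281.25

Ad valorem component: 321972.45 × 19% = 61174.77
Specific component: 804 × 2.62 = 2106.48
Import duty = 61174.77 + 2106.48 = 63281.25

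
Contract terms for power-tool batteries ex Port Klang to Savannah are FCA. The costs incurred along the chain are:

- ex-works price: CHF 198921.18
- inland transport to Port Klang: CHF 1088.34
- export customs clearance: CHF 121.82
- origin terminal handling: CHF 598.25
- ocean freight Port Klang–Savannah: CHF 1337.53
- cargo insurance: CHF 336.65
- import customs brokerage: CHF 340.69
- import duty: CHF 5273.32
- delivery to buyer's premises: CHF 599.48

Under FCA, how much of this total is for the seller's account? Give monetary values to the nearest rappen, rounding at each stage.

FCA: the seller delivers export-cleared goods to the carrier; the buyer bears costs from that point.
Seller's account: goods 198921.18 + inland to port 1088.34 + export clearance 121.82 = 200131.34
Buyer's account: origin terminal 598.25 + freight 1337.53 + insurance 336.65 + brokerage 340.69 + duty 5273.32 + delivery 599.48 = 8485.92

Seller's account: CHF 200131.34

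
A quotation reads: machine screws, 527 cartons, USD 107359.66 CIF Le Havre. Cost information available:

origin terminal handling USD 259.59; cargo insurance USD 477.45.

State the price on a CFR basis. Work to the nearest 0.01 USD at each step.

CFR price: USD 106882.21

Not relevant to the conversion: origin terminal — on the seller under both CIF and CFR; already in the CIF price and stays in the CFR price.
From CIF to CFR, the seller no longer bears: insurance.
CFR price = 107359.66 − 477.45 = 106882.21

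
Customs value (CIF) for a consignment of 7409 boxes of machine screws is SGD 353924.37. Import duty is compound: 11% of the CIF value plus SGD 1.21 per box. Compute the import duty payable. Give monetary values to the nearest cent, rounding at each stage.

Ad valorem component: 353924.37 × 11% = 38931.68
Specific component: 7409 × 1.21 = 8964.89
Import duty = 38931.68 + 8964.89 = 47896.57

Import duty: SGD 47896.57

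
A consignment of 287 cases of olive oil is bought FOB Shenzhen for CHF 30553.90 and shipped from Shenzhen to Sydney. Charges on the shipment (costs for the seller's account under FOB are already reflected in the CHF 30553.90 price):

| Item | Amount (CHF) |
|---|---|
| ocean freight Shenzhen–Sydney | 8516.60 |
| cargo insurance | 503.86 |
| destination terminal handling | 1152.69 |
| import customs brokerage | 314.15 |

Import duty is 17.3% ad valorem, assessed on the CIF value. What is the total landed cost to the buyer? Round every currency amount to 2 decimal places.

Total landed cost: CHF 47887.56

FOB: the seller bears costs until goods are on board at the origin port; the buyer bears freight, insurance and all costs thereafter.
CIF value = FOB price + freight + insurance = 30553.90 + 8516.60 + 503.86 = 39574.36
Import duty = 39574.36 × 17.3% = 6846.36
Buyer bears: freight 8516.60 + insurance 503.86 + destination terminal 1152.69 + brokerage 314.15 + duty 6846.36 = 17333.66
Landed cost = invoice 30553.90 + 17333.66 = 47887.56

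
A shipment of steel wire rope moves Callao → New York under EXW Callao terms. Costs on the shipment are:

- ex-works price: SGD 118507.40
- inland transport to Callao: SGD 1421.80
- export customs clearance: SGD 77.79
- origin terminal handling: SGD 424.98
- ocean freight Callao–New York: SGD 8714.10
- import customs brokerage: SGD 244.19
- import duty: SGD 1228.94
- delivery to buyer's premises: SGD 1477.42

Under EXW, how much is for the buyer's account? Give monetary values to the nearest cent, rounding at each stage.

Buyer's account: SGD 13589.22

EXW: the seller makes goods available at their premises; the buyer bears all onward costs.
Seller's account: goods 118507.40 = 118507.40
Buyer's account: inland to port 1421.80 + export clearance 77.79 + origin terminal 424.98 + freight 8714.10 + brokerage 244.19 + duty 1228.94 + delivery 1477.42 = 13589.22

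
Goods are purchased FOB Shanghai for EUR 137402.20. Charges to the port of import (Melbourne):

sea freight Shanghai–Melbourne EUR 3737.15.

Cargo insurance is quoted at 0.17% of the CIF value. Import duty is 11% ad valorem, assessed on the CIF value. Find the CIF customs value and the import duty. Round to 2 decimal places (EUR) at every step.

Let C be the CIF value. C = FOB price + freight + 0.17% × C
C − 0.17% × C = 137402.20 + 3737.15
0.9983 × C = 141139.35
C = 141139.35 / 0.9983 = 141379.70
Insurance premium = 0.17% × 141379.70 = 240.35
Import duty = 141379.70 × 11% = 15551.77

CIF value: EUR 141379.70; import duty: EUR 15551.77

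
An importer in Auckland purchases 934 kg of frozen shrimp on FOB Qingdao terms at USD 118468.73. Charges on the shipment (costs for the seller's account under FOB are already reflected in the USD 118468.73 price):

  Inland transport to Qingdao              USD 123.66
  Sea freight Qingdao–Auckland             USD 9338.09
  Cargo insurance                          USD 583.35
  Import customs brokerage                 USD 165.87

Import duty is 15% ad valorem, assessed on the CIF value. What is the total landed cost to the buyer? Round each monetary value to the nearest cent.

Total landed cost: USD 147814.57

FOB: the seller bears costs until goods are on board at the origin port; the buyer bears freight, insurance and all costs thereafter.
Already in the invoice (seller's account under FOB): inland to port — exclude.
CIF value = FOB price + freight + insurance = 118468.73 + 9338.09 + 583.35 = 128390.17
Import duty = 128390.17 × 15% = 19258.53
Buyer bears: freight 9338.09 + insurance 583.35 + brokerage 165.87 + duty 19258.53 = 29345.84
Landed cost = invoice 118468.73 + 29345.84 = 147814.57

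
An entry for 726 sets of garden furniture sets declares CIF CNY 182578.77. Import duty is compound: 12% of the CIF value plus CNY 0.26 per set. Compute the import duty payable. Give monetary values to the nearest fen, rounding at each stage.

Ad valorem component: 182578.77 × 12% = 21909.45
Specific component: 726 × 0.26 = 188.76
Import duty = 21909.45 + 188.76 = 22098.21

Import duty: CNY 22098.21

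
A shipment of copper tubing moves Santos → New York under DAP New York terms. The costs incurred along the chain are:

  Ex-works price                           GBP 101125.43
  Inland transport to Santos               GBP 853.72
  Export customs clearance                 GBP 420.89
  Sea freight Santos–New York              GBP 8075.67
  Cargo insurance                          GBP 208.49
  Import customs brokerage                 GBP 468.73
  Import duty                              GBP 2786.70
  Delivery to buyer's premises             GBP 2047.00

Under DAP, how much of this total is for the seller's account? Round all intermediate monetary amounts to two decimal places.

Seller's account: GBP 112731.20

DAP: the seller bears all costs to the named destination except import duty and clearance.
Seller's account: goods 101125.43 + inland to port 853.72 + export clearance 420.89 + freight 8075.67 + insurance 208.49 + delivery 2047.00 = 112731.20
Buyer's account: brokerage 468.73 + duty 2786.70 = 3255.43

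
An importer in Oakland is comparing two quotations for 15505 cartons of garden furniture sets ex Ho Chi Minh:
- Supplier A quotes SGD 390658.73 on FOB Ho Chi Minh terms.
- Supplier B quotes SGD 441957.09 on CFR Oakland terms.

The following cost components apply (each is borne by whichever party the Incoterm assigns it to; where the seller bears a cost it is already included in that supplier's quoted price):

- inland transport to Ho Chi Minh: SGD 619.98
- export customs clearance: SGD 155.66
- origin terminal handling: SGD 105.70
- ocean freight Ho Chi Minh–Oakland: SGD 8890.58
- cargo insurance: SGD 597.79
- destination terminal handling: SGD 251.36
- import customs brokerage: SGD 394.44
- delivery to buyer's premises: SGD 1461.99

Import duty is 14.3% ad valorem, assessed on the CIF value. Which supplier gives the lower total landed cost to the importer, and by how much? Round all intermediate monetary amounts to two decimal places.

Supplier A is cheaper by SGD 48472.09

Supplier A (FOB):
CIF value = FOB price + freight + insurance = 390658.73 + 8890.58 + 597.79 = 400147.10
Import duty = 400147.10 × 14.3% = 57221.04
Buyer bears (A): 8890.58 + 597.79 + 251.36 + 394.44 + 1461.99 = 11596.16
Landed cost (A) = invoice 390658.73 + 11596.16 + duty 57221.04 = 459475.93
Supplier B (CFR):
CIF value = CFR price + insurance = 441957.09 + 597.79 = 442554.88
Import duty = 442554.88 × 14.3% = 63285.35
Buyer bears (B): 597.79 + 251.36 + 394.44 + 1461.99 = 2705.58
Landed cost (B) = invoice 441957.09 + 2705.58 + duty 63285.35 = 507948.02
Difference = |459475.93 − 507948.02| = 48472.09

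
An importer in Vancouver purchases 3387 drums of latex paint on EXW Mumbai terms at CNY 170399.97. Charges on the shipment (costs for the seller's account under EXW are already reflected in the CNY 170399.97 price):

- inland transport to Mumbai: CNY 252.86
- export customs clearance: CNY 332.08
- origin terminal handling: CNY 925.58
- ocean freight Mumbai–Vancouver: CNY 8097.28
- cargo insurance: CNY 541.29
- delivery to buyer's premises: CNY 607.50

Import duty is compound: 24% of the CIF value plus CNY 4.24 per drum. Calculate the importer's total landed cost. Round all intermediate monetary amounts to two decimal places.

EXW: the seller makes goods available at their premises; the buyer bears all onward costs.
CIF value = EXW price + inland to port + export clearance + origin terminal + freight + insurance = 170399.97 + 252.86 + 332.08 + 925.58 + 8097.28 + 541.29 = 180549.06
Ad valorem component: 180549.06 × 24% = 43331.77
Specific component: 3387 × 4.24 = 14360.88
Import duty = 43331.77 + 14360.88 = 57692.65
Buyer bears: inland to port 252.86 + export clearance 332.08 + origin terminal 925.58 + freight 8097.28 + insurance 541.29 + delivery 607.50 + duty 57692.65 = 68449.24
Landed cost = invoice 170399.97 + 68449.24 = 238849.21

Total landed cost: CNY 238849.21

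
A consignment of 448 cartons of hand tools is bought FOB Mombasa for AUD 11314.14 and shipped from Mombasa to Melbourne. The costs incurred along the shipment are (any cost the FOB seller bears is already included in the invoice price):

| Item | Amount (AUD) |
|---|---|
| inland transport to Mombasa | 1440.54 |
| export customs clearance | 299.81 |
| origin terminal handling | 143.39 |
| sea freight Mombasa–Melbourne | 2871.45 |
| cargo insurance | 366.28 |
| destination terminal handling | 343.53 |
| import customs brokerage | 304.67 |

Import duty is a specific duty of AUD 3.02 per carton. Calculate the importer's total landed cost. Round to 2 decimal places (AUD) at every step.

FOB: the seller bears costs until goods are on board at the origin port; the buyer bears freight, insurance and all costs thereafter.
Already in the invoice (seller's account under FOB): inland to port, export clearance, origin terminal — exclude.
CIF value = FOB price + freight + insurance = 11314.14 + 2871.45 + 366.28 = 14551.87
Import duty = 448 × 3.02 = 1352.96
Buyer bears: freight 2871.45 + insurance 366.28 + destination terminal 343.53 + brokerage 304.67 + duty 1352.96 = 5238.89
Landed cost = invoice 11314.14 + 5238.89 = 16553.03

Total landed cost: AUD 16553.03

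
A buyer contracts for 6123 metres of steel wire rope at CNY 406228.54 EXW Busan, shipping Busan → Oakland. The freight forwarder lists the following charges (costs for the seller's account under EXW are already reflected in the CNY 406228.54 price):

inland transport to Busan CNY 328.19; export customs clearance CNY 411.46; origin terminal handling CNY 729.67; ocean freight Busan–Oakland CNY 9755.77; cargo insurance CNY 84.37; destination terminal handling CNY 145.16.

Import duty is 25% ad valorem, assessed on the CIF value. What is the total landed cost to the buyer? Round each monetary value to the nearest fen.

Total landed cost: CNY 522067.66

EXW: the seller makes goods available at their premises; the buyer bears all onward costs.
CIF value = EXW price + inland to port + export clearance + origin terminal + freight + insurance = 406228.54 + 328.19 + 411.46 + 729.67 + 9755.77 + 84.37 = 417538.00
Import duty = 417538.00 × 25% = 104384.50
Buyer bears: inland to port 328.19 + export clearance 411.46 + origin terminal 729.67 + freight 9755.77 + insurance 84.37 + destination terminal 145.16 + duty 104384.50 = 115839.12
Landed cost = invoice 406228.54 + 115839.12 = 522067.66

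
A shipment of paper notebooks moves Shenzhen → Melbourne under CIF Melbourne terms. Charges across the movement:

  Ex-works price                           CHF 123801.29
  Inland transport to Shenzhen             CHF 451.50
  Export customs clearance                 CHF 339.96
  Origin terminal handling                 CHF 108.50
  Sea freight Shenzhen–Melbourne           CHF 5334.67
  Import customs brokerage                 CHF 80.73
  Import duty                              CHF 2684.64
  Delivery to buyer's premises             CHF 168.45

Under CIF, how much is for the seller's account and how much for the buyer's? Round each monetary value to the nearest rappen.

Seller: CHF 130035.92; buyer: CHF 2933.82

CIF: the seller pays costs through ocean freight and marine insurance to the destination port.
Seller's account: goods 123801.29 + inland to port 451.50 + export clearance 339.96 + origin terminal 108.50 + freight 5334.67 = 130035.92
Buyer's account: brokerage 80.73 + duty 2684.64 + delivery 168.45 = 2933.82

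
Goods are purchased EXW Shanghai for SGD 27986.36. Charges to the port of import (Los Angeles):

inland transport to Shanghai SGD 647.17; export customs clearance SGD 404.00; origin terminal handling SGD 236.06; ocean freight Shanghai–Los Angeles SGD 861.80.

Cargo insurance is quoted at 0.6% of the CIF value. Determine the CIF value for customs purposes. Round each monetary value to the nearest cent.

CIF value: SGD 30317.29

Let C be the CIF value. C = EXW price + pre-shipment costs + freight + 0.6% × C
C − 0.6% × C = 27986.36 + 647.17 + 404.00 + 236.06 + 861.80
0.994 × C = 30135.39
C = 30135.39 / 0.994 = 30317.29
Insurance premium = 0.6% × 30317.29 = 181.90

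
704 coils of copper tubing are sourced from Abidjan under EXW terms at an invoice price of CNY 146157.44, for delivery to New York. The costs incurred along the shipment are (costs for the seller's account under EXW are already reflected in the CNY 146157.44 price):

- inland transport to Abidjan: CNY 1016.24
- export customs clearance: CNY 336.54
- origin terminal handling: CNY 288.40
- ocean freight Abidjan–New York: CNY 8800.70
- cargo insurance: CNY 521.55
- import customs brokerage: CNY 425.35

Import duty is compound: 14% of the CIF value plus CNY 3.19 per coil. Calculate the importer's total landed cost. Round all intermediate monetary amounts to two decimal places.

Total landed cost: CNY 181788.90

EXW: the seller makes goods available at their premises; the buyer bears all onward costs.
CIF value = EXW price + inland to port + export clearance + origin terminal + freight + insurance = 146157.44 + 1016.24 + 336.54 + 288.40 + 8800.70 + 521.55 = 157120.87
Ad valorem component: 157120.87 × 14% = 21996.92
Specific component: 704 × 3.19 = 2245.76
Import duty = 21996.92 + 2245.76 = 24242.68
Buyer bears: inland to port 1016.24 + export clearance 336.54 + origin terminal 288.40 + freight 8800.70 + insurance 521.55 + brokerage 425.35 + duty 24242.68 = 35631.46
Landed cost = invoice 146157.44 + 35631.46 = 181788.90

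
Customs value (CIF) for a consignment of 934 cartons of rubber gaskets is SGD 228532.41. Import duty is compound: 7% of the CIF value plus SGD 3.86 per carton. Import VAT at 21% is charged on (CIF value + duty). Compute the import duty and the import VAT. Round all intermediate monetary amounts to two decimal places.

Ad valorem component: 228532.41 × 7% = 15997.27
Specific component: 934 × 3.86 = 3605.24
Import duty = 15997.27 + 3605.24 = 19602.51
VAT base = CIF + duty = 228532.41 + 19602.51 = 248134.92
Import VAT = 248134.92 × 21% = 52108.33

Import duty: SGD 19602.51; import VAT: SGD 52108.33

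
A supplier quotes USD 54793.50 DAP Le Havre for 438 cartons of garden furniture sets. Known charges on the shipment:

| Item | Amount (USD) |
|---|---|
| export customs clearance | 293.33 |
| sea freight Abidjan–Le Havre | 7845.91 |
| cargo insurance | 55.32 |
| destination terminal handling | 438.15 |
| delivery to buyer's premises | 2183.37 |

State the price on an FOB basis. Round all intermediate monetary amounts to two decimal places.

FOB price: USD 44270.75

Not relevant to the conversion: export clearance — on the seller under both DAP and FOB; already in the DAP price and stays in the FOB price.
From DAP to FOB, the seller no longer bears: freight, insurance, destination terminal, delivery.
FOB price = 54793.50 − 7845.91 − 55.32 − 438.15 − 2183.37 = 44270.75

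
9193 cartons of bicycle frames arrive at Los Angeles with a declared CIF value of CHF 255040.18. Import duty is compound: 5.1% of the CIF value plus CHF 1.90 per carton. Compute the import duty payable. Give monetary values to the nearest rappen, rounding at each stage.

Ad valorem component: 255040.18 × 5.1% = 13007.05
Specific component: 9193 × 1.90 = 17466.70
Import duty = 13007.05 + 17466.70 = 30473.75

Import duty: CHF 30473.75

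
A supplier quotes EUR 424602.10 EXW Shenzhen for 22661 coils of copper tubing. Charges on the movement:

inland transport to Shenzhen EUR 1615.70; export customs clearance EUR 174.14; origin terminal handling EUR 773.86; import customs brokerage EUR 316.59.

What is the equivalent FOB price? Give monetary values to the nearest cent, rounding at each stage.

FOB price: EUR 427165.80

Not relevant to the conversion: brokerage — on the buyer under both terms; not part of either seller's price.
From EXW to FOB, the seller additionally bears: inland to port, export clearance, origin terminal.
FOB price = 424602.10 + 1615.70 + 174.14 + 773.86 = 427165.80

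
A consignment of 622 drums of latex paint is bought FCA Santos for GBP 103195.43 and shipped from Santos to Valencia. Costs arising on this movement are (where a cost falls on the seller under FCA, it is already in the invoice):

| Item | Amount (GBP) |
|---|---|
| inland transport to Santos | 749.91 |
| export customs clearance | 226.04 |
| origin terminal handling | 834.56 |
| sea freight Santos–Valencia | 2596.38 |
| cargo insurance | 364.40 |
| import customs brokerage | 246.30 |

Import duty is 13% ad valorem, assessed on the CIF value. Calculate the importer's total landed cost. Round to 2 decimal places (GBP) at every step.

Total landed cost: GBP 121145.87

FCA: the seller delivers export-cleared goods to the carrier; the buyer bears costs from that point.
Already in the invoice (seller's account under FCA): inland to port, export clearance — exclude.
CIF value = FCA price + origin terminal + freight + insurance = 103195.43 + 834.56 + 2596.38 + 364.40 = 106990.77
Import duty = 106990.77 × 13% = 13908.80
Buyer bears: origin terminal 834.56 + freight 2596.38 + insurance 364.40 + brokerage 246.30 + duty 13908.80 = 17950.44
Landed cost = invoice 103195.43 + 17950.44 = 121145.87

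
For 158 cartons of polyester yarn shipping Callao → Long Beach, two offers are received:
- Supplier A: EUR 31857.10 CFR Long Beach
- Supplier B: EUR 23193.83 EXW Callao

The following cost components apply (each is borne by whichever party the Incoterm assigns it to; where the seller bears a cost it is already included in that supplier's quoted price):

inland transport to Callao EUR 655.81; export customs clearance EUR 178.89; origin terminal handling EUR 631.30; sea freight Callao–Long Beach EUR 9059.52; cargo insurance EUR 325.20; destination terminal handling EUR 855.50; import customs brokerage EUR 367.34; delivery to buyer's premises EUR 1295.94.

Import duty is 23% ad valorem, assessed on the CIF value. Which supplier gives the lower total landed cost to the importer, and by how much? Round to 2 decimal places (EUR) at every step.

Supplier A is cheaper by EUR 2290.57

Supplier A (CFR):
CIF value = CFR price + insurance = 31857.10 + 325.20 = 32182.30
Import duty = 32182.30 × 23% = 7401.93
Buyer bears (A): 325.20 + 855.50 + 367.34 + 1295.94 = 2843.98
Landed cost (A) = invoice 31857.10 + 2843.98 + duty 7401.93 = 42103.01
Supplier B (EXW):
CIF value = EXW price + inland to port + export clearance + origin terminal + freight + insurance = 23193.83 + 655.81 + 178.89 + 631.30 + 9059.52 + 325.20 = 34044.55
Import duty = 34044.55 × 23% = 7830.25
Buyer bears (B): 655.81 + 178.89 + 631.30 + 9059.52 + 325.20 + 855.50 + 367.34 + 1295.94 = 13369.50
Landed cost (B) = invoice 23193.83 + 13369.50 + duty 7830.25 = 44393.58
Difference = |42103.01 − 44393.58| = 2290.57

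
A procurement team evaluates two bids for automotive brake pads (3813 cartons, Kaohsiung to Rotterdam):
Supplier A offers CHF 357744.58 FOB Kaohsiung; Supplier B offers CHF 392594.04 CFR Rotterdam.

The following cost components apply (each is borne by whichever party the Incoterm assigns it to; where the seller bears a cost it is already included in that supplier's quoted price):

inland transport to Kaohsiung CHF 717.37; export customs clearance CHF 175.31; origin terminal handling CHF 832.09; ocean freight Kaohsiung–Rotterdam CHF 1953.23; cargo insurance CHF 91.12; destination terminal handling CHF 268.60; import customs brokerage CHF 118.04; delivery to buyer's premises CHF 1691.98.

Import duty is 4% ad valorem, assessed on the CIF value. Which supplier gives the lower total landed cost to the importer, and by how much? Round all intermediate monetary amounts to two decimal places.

Supplier A (FOB):
CIF value = FOB price + freight + insurance = 357744.58 + 1953.23 + 91.12 = 359788.93
Import duty = 359788.93 × 4% = 14391.56
Buyer bears (A): 1953.23 + 91.12 + 268.60 + 118.04 + 1691.98 = 4122.97
Landed cost (A) = invoice 357744.58 + 4122.97 + duty 14391.56 = 376259.11
Supplier B (CFR):
CIF value = CFR price + insurance = 392594.04 + 91.12 = 392685.16
Import duty = 392685.16 × 4% = 15707.41
Buyer bears (B): 91.12 + 268.60 + 118.04 + 1691.98 = 2169.74
Landed cost (B) = invoice 392594.04 + 2169.74 + duty 15707.41 = 410471.19
Difference = |376259.11 − 410471.19| = 34212.08

Supplier A is cheaper by CHF 34212.08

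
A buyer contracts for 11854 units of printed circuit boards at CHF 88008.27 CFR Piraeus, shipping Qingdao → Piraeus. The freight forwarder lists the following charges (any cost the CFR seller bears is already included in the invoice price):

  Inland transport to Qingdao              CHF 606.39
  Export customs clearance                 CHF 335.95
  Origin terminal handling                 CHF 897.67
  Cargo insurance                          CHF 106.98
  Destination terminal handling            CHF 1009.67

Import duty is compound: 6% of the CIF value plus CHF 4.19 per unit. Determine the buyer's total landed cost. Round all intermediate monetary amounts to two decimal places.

CFR: the seller pays costs through ocean freight to the destination port, but not insurance.
Already in the invoice (seller's account under CFR): inland to port, export clearance, origin terminal — exclude.
CIF value = CFR price + insurance = 88008.27 + 106.98 = 88115.25
Ad valorem component: 88115.25 × 6% = 5286.92
Specific component: 11854 × 4.19 = 49668.26
Import duty = 5286.92 + 49668.26 = 54955.18
Buyer bears: insurance 106.98 + destination terminal 1009.67 + duty 54955.18 = 56071.83
Landed cost = invoice 88008.27 + 56071.83 = 144080.10

Total landed cost: CHF 144080.10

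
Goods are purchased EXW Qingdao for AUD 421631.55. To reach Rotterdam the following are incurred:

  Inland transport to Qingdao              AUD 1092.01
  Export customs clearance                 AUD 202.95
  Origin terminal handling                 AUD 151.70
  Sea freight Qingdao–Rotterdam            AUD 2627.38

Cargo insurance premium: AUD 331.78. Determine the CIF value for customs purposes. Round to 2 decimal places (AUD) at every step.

CIF = EXW price + pre-shipment costs + freight + insurance
CIF = 421631.55 + 1092.01 + 202.95 + 151.70 + 2627.38 + 331.78 = 426037.37

CIF value: AUD 426037.37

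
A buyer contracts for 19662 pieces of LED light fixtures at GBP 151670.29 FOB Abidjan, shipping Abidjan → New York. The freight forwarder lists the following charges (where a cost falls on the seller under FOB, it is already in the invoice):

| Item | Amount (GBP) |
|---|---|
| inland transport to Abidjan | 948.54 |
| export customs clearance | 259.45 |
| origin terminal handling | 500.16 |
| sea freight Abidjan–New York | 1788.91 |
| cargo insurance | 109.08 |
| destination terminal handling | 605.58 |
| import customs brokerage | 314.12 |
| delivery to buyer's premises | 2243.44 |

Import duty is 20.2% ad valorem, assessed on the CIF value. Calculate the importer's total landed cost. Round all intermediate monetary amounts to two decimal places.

Total landed cost: GBP 187752.21

FOB: the seller bears costs until goods are on board at the origin port; the buyer bears freight, insurance and all costs thereafter.
Already in the invoice (seller's account under FOB): inland to port, export clearance, origin terminal — exclude.
CIF value = FOB price + freight + insurance = 151670.29 + 1788.91 + 109.08 = 153568.28
Import duty = 153568.28 × 20.2% = 31020.79
Buyer bears: freight 1788.91 + insurance 109.08 + destination terminal 605.58 + brokerage 314.12 + delivery 2243.44 + duty 31020.79 = 36081.92
Landed cost = invoice 151670.29 + 36081.92 = 187752.21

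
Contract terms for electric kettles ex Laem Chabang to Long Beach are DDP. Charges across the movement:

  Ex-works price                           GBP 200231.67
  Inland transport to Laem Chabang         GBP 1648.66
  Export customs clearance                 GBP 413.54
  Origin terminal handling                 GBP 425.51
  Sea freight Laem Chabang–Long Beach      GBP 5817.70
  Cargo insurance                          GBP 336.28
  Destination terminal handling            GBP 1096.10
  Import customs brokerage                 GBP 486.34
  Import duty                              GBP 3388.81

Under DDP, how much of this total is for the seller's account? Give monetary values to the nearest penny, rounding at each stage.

DDP: the seller bears all costs including import duty.
Seller's account: goods 200231.67 + inland to port 1648.66 + export clearance 413.54 + origin terminal 425.51 + freight 5817.70 + insurance 336.28 + destination terminal 1096.10 + brokerage 486.34 + duty 3388.81 = 213844.61
Buyer's account: 0.00

Seller's account: GBP 213844.61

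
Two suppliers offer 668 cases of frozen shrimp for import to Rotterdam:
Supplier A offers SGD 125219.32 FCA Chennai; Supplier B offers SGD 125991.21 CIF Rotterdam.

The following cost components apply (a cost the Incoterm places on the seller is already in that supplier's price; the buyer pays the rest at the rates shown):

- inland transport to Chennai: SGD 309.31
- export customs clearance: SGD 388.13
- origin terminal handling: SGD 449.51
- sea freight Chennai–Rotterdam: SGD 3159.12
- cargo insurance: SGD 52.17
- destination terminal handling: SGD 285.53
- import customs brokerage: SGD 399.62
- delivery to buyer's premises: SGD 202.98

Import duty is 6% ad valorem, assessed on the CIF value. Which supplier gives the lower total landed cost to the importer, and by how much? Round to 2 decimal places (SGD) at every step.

Supplier A (FCA):
CIF value = FCA price + origin terminal + freight + insurance = 125219.32 + 449.51 + 3159.12 + 52.17 = 128880.12
Import duty = 128880.12 × 6% = 7732.81
Buyer bears (A): 449.51 + 3159.12 + 52.17 + 285.53 + 399.62 + 202.98 = 4548.93
Landed cost (A) = invoice 125219.32 + 4548.93 + duty 7732.81 = 137501.06
Supplier B (CIF):
The CIF price already equals the CIF value: 125991.21
Import duty = 125991.21 × 6% = 7559.47
Buyer bears (B): 285.53 + 399.62 + 202.98 = 888.13
Landed cost (B) = invoice 125991.21 + 888.13 + duty 7559.47 = 134438.81
Difference = |137501.06 − 134438.81| = 3062.25

Supplier B is cheaper by SGD 3062.25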